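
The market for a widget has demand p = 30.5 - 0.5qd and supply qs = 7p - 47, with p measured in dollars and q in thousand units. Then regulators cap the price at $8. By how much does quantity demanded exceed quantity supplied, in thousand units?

36

Rearranging demand gives qd = 61 - 2p. Equilibrium: 61 - 2p = 7p - 47, so 108 = 9p and p* = 12, q* = 37.
Because the ceiling (8) lies below the market-clearing price, it is binding.
At p = 8: qd = 61 - 2·8 = 45 and qs = 7·8 - 47 = 9.
Shortage = qd - qs = 45 - 9 = 36.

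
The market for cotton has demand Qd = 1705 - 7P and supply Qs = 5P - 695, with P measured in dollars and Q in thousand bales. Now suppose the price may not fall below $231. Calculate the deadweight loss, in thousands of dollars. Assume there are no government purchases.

8072.4

In a free market, 1705 - 7P = 5P - 695 gives the equilibrium P* = 200, Q* = 305.
The floor of 231 is above the equilibrium price 200, so it binds.
At P = 231: Qd = 1705 - 7·231 = 88 and Qs = 5·231 - 695 = 460.
Quantity traded falls to 88. At Q = 88 the demand price is (1705 - 88)/7 = 231 and the supply price is (695 + 88)/5 = 156.6.
Deadweight loss = ½ · (231 - 156.6) · (305 - 88) = ½ · 74.4 · 217 = 8072.4.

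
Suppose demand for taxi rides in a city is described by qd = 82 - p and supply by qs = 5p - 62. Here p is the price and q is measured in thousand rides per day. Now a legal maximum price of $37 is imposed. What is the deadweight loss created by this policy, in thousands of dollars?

In a free market, 82 - p = 5p - 62 gives the equilibrium p* = 24, q* = 58.
Since 37 is above p* = 24, the ceiling does not bind and the free-market outcome prevails.
Since the control does not bind, no trades are prevented and deadweight loss is zero.

0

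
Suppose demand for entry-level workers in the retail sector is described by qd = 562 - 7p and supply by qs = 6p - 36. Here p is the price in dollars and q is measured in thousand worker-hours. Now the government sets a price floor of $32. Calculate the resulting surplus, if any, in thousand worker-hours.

0

Setting quantity demanded equal to quantity supplied, 562 - 7p = 6p - 36, gives p* = 46 and q* = 240.
Since 32 is below p* = 46, the floor does not bind and the free-market outcome prevails.
Since the control does not bind, there is no surplus.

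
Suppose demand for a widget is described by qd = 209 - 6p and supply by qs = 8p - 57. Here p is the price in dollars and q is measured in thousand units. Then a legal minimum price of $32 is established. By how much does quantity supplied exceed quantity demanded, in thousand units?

Setting quantity demanded equal to quantity supplied, 209 - 6p = 8p - 57, gives p* = 19 and q* = 95.
The floor of 32 is above the equilibrium price 19, so it binds.
At p = 32: qd = 209 - 6·32 = 17 and qs = 8·32 - 57 = 199.
Surplus = qs - qd = 199 - 17 = 182.

182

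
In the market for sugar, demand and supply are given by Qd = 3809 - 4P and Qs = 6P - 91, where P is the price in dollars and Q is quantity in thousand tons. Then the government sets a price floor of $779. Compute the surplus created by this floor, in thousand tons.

3890

Setting quantity demanded equal to quantity supplied, 3809 - 4P = 6P - 91, gives P* = 390 and Q* = 2249.
Since 779 > 390, the floor is binding.
At P = 779: Qd = 3809 - 4·779 = 693 and Qs = 6·779 - 91 = 4583.
Surplus = Qs - Qd = 4583 - 693 = 3890.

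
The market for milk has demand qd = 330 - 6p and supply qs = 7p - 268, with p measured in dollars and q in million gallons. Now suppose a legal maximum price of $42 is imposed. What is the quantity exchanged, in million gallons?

26

Equilibrium: 330 - 6p = 7p - 268, so 598 = 13p and p* = 46, q* = 54.
Because the ceiling (42) lies below the market-clearing price, it is binding.
At p = 42: qd = 330 - 6·42 = 78 and qs = 7·42 - 268 = 26.
The quantity actually transacted is the short side, supply: 26.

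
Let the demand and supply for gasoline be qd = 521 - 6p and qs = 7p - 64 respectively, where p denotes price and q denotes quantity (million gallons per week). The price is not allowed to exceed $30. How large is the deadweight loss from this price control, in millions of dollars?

Without the control the market clears where 521 - 6p = 7p - 64, i.e. p* = 45 and q* = 251.
The ceiling of 30 is below the equilibrium price 45, so it binds.
At p = 30: qd = 521 - 6·30 = 341 and qs = 7·30 - 64 = 146.
Quantity traded falls to 146. At q = 146 the demand price is (521 - 146)/6 = 62.5 and the supply price is (64 + 146)/7 = 30.
Deadweight loss = ½ · (62.5 - 30) · (251 - 146) = ½ · 32.5 · 105 = 1706.25.

1706.25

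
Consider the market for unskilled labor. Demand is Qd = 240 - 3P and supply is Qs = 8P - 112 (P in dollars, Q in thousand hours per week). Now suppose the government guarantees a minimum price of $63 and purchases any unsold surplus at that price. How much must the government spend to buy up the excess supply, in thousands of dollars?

Setting quantity demanded equal to quantity supplied, 240 - 3P = 8P - 112, gives P* = 32 and Q* = 144.
The floor of 63 is above the equilibrium price 32, so it binds.
At P = 63: Qd = 240 - 3·63 = 51 and Qs = 8·63 - 112 = 392.
Surplus = Qs - Qd = 341.
Government expenditure = surplus × support price = 341 × 63 = 21483.

21483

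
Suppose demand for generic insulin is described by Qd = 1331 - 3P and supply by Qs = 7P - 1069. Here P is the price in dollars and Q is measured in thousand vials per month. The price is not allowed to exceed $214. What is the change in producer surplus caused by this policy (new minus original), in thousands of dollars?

Setting quantity demanded equal to quantity supplied, 1331 - 3P = 7P - 1069, gives P* = 240 and Q* = 611.
Because the ceiling (214) lies below the market-clearing price, it is binding.
At P = 214: Qd = 1331 - 3·214 = 689 and Qs = 7·214 - 1069 = 429.
Producer surplus without the control is ½ · (240 - 1069/7) · 611 = 373321/14.
With the ceiling, producers sell 429 units at 214, so PS = ½ · (214 - 1069/7) · 429 = 184041/14.
Change in producer surplus = 184041/14 - 373321/14 = -13520.

-13520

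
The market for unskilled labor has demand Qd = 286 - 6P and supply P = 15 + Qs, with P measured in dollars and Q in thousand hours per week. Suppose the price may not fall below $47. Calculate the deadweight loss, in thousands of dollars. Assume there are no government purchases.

336

Rearranging supply gives Qs = P - 15. Without the control the market clears where 286 - 6P = P - 15, i.e. P* = 43 and Q* = 28.
Since 47 > 43, the floor is binding.
At P = 47: Qd = 286 - 6·47 = 4 and Qs = 47 - 15 = 32.
Quantity traded falls to 4. At Q = 4 the demand price is (286 - 4)/6 = 47 and the supply price is 15 + 4 = 19.
Deadweight loss = ½ · (47 - 19) · (28 - 4) = ½ · 28 · 24 = 336.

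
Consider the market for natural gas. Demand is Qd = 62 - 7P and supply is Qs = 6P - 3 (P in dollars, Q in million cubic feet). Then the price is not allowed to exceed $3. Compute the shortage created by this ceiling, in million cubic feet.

Equilibrium: 62 - 7P = 6P - 3, so 65 = 13P and P* = 5, Q* = 27.
Because the ceiling (3) lies below the market-clearing price, it is binding.
At P = 3: Qd = 62 - 7·3 = 41 and Qs = 6·3 - 3 = 15.
Shortage = Qd - Qs = 41 - 15 = 26.

26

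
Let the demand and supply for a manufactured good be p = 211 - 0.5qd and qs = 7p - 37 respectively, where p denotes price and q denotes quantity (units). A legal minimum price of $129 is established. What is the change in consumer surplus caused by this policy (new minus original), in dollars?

Rearranging demand gives qd = 422 - 2p. Without the control the market clears where 422 - 2p = 7p - 37, i.e. p* = 51 and q* = 320.
The floor of 129 is above the equilibrium price 51, so it binds.
At p = 129: qd = 422 - 2·129 = 164 and qs = 7·129 - 37 = 866.
Consumer surplus without the control is ½ · (211 - 51) · 320 = 25600.
With the floor, consumers buy 164 units at 129, so CS = ½ · (211 - 129) · 164 = 6724.
Change in consumer surplus = 6724 - 25600 = -18876.

-18876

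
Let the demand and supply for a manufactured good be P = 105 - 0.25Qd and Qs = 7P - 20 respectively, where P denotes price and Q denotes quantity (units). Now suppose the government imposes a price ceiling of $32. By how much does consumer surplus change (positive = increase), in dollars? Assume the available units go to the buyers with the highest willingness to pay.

1240

Rearranging demand gives Qd = 420 - 4P. Setting quantity demanded equal to quantity supplied, 420 - 4P = 7P - 20, gives P* = 40 and Q* = 260.
Since 32 < 40, the ceiling is binding.
At P = 32: Qd = 420 - 4·32 = 292 and Qs = 7·32 - 20 = 204.
Consumer surplus without the control is ½ · (105 - 40) · 260 = 8450.
With the ceiling, 204 units are sold at 32 (assume they go to the highest-value buyers). The demand price at Q = 204 is 54, so CS = ½ · [(105 - 32) + (54 - 32)] · 204 = 9690.
Change in consumer surplus = 9690 - 8450 = 1240.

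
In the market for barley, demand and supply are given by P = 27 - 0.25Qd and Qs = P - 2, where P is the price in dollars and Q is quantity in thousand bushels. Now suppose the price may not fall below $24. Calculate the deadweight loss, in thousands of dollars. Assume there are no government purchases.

Rearranging demand gives Qd = 108 - 4P. Without the control the market clears where 108 - 4P = P - 2, i.e. P* = 22 and Q* = 20.
Because the floor (24) lies above the market-clearing price, it is binding.
At P = 24: Qd = 108 - 4·24 = 12 and Qs = 24 - 2 = 22.
Quantity traded falls to 12. At Q = 12 the demand price is (108 - 12)/4 = 24 and the supply price is 2 + 12 = 14.
Deadweight loss = ½ · (24 - 14) · (20 - 12) = ½ · 10 · 8 = 40.

40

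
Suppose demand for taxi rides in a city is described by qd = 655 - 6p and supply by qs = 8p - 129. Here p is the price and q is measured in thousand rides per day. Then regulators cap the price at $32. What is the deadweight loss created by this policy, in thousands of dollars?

Equilibrium: 655 - 6p = 8p - 129, so 784 = 14p and p* = 56, q* = 319.
Since 32 < 56, the ceiling is binding.
At p = 32: qd = 655 - 6·32 = 463 and qs = 8·32 - 129 = 127.
Quantity traded falls to 127. At q = 127 the demand price is (655 - 127)/6 = 88 and the supply price is (129 + 127)/8 = 32.
Deadweight loss = ½ · (88 - 32) · (319 - 127) = ½ · 56 · 192 = 5376.

5376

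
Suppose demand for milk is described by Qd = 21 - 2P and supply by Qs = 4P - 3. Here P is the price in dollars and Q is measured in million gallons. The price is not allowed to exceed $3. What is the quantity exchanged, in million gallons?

9

Equilibrium: 21 - 2P = 4P - 3, so 24 = 6P and P* = 4, Q* = 13.
Since 3 < 4, the ceiling is binding.
At P = 3: Qd = 21 - 2·3 = 15 and Qs = 4·3 - 3 = 9.
The quantity actually transacted is the short side, supply: 9.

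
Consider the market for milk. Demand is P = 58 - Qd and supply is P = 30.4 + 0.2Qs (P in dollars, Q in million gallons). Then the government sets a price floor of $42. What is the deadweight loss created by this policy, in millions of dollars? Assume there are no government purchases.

Rearranging demand gives Qd = 58 - P; rearranging supply gives Qs = 5P - 152. Without the control the market clears where 58 - P = 5P - 152, i.e. P* = 35 and Q* = 23.
Since 42 > 35, the floor is binding.
At P = 42: Qd = 58 - 42 = 16 and Qs = 5·42 - 152 = 58.
Quantity traded falls to 16. At Q = 16 the demand price is 58 - 16 = 42 and the supply price is (152 + 16)/5 = 33.6.
Deadweight loss = ½ · (42 - 33.6) · (23 - 16) = ½ · 8.4 · 7 = 29.4.

29.4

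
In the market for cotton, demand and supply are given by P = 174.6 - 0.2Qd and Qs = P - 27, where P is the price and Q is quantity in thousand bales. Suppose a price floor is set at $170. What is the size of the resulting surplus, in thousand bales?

120

Rearranging demand gives Qd = 873 - 5P. Equilibrium: 873 - 5P = P - 27, so 900 = 6P and P* = 150, Q* = 123.
Because the floor (170) lies above the market-clearing price, it is binding.
At P = 170: Qd = 873 - 5·170 = 23 and Qs = 170 - 27 = 143.
Surplus = Qs - Qd = 143 - 23 = 120.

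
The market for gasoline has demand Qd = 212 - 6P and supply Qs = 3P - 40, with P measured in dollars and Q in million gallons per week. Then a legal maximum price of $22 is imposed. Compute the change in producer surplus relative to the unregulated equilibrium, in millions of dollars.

-210

Without the control the market clears where 212 - 6P = 3P - 40, i.e. P* = 28 and Q* = 44.
Because the ceiling (22) lies below the market-clearing price, it is binding.
At P = 22: Qd = 212 - 6·22 = 80 and Qs = 3·22 - 40 = 26.
Producer surplus without the control is ½ · (28 - 40/3) · 44 = 968/3.
With the ceiling, producers sell 26 units at 22, so PS = ½ · (22 - 40/3) · 26 = 338/3.
Change in producer surplus = 338/3 - 968/3 = -210.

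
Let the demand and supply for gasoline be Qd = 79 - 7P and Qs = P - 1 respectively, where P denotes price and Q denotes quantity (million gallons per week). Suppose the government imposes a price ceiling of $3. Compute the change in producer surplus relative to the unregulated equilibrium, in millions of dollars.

-38.5

Setting quantity demanded equal to quantity supplied, 79 - 7P = P - 1, gives P* = 10 and Q* = 9.
The ceiling of 3 is below the equilibrium price 10, so it binds.
At P = 3: Qd = 79 - 7·3 = 58 and Qs = 3 - 1 = 2.
Producer surplus without the control is ½ · (10 - 1) · 9 = 40.5.
With the ceiling, producers sell 2 units at 3, so PS = ½ · (3 - 1) · 2 = 2.
Change in producer surplus = 2 - 40.5 = -38.5.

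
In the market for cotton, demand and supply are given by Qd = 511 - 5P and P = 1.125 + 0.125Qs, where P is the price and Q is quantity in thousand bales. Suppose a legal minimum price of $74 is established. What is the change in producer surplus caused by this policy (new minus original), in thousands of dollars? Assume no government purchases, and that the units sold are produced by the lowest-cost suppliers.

Rearranging supply gives Qs = 8P - 9. In a free market, 511 - 5P = 8P - 9 gives the equilibrium P* = 40, Q* = 311.
Since 74 > 40, the floor is binding.
At P = 74: Qd = 511 - 5·74 = 141 and Qs = 8·74 - 9 = 583.
Producer surplus without the control is ½ · (40 - 1.125) · 311 = 6045.0625.
With the floor, 141 units are sold at 74. The supply price at Q = 141 is 18.75, so PS = ½ · [(74 - 1.125) + (74 - 18.75)] · 141 = 9032.8125.
Change in producer surplus = 9032.8125 - 6045.0625 = 2987.75.

2987.75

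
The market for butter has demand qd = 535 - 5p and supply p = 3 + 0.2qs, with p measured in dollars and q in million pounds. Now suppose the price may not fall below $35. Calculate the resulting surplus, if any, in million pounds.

0

Rearranging supply gives qs = 5p - 15. Setting quantity demanded equal to quantity supplied, 535 - 5p = 5p - 15, gives p* = 55 and q* = 260.
Since 35 is below p* = 55, the floor does not bind and the free-market outcome prevails.
Since the control does not bind, there is no surplus.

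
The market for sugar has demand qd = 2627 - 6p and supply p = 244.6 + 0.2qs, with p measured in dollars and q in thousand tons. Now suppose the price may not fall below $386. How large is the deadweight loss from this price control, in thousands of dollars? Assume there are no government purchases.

Rearranging supply gives qs = 5p - 1223. Setting quantity demanded equal to quantity supplied, 2627 - 6p = 5p - 1223, gives p* = 350 and q* = 527.
Because the floor (386) lies above the market-clearing price, it is binding.
At p = 386: qd = 2627 - 6·386 = 311 and qs = 5·386 - 1223 = 707.
Quantity traded falls to 311. At q = 311 the demand price is (2627 - 311)/6 = 386 and the supply price is (1223 + 311)/5 = 306.8.
Deadweight loss = ½ · (386 - 306.8) · (527 - 311) = ½ · 79.2 · 216 = 8553.6.

8553.6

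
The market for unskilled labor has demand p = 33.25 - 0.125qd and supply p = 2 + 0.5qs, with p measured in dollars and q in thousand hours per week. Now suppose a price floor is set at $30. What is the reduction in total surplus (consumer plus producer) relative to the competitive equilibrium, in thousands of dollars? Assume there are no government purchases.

Rearranging demand gives qd = 266 - 8p; rearranging supply gives qs = 2p - 4. Without the control the market clears where 266 - 8p = 2p - 4, i.e. p* = 27 and q* = 50.
Since 30 > 27, the floor is binding.
At p = 30: qd = 266 - 8·30 = 26 and qs = 2·30 - 4 = 56.
Quantity traded falls to 26. At q = 26 the demand price is (266 - 26)/8 = 30 and the supply price is (4 + 26)/2 = 15.
Deadweight loss = ½ · (30 - 15) · (50 - 26) = ½ · 15 · 24 = 180.

180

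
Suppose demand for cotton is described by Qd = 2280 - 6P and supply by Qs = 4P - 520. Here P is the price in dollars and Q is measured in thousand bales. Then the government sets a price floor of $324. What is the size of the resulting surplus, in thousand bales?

440

Without the control the market clears where 2280 - 6P = 4P - 520, i.e. P* = 280 and Q* = 600.
Since 324 > 280, the floor is binding.
At P = 324: Qd = 2280 - 6·324 = 336 and Qs = 4·324 - 520 = 776.
Surplus = Qs - Qd = 776 - 336 = 440.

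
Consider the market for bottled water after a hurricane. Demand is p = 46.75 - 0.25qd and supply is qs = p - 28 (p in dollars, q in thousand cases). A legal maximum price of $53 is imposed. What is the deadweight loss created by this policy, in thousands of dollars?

0

Rearranging demand gives qd = 187 - 4p. In a free market, 187 - 4p = p - 28 gives the equilibrium p* = 43, q* = 15.
Since 53 is above p* = 43, the ceiling does not bind and the free-market outcome prevails.
Since the control does not bind, no trades are prevented and deadweight loss is zero.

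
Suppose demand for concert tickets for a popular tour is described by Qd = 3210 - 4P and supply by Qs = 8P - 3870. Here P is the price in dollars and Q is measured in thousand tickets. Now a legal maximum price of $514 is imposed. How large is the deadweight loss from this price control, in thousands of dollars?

69312

In a free market, 3210 - 4P = 8P - 3870 gives the equilibrium P* = 590, Q* = 850.
The ceiling of 514 is below the equilibrium price 590, so it binds.
At P = 514: Qd = 3210 - 4·514 = 1154 and Qs = 8·514 - 3870 = 242.
Quantity traded falls to 242. At Q = 242 the demand price is (3210 - 242)/4 = 742 and the supply price is (3870 + 242)/8 = 514.
Deadweight loss = ½ · (742 - 514) · (850 - 242) = ½ · 228 · 608 = 69312.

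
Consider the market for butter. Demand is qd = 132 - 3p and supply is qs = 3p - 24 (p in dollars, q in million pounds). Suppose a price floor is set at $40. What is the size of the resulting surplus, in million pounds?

84

Setting quantity demanded equal to quantity supplied, 132 - 3p = 3p - 24, gives p* = 26 and q* = 54.
Since 40 > 26, the floor is binding.
At p = 40: qd = 132 - 3·40 = 12 and qs = 3·40 - 24 = 96.
Surplus = qs - qd = 96 - 12 = 84.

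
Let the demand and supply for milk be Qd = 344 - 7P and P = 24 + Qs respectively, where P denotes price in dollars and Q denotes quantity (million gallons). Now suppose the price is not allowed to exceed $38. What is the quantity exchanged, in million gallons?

Rearranging supply gives Qs = P - 24. Equilibrium: 344 - 7P = P - 24, so 368 = 8P and P* = 46, Q* = 22.
Since 38 < 46, the ceiling is binding.
At P = 38: Qd = 344 - 7·38 = 78 and Qs = 38 - 24 = 14.
The quantity actually transacted is the short side, supply: 14.

14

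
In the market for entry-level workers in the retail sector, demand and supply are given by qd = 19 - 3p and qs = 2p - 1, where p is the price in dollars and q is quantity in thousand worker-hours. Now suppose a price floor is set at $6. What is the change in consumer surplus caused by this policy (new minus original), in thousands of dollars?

Equilibrium: 19 - 3p = 2p - 1, so 20 = 5p and p* = 4, q* = 7.
Because the floor (6) lies above the market-clearing price, it is binding.
At p = 6: qd = 19 - 3·6 = 1 and qs = 2·6 - 1 = 11.
Consumer surplus without the control is ½ · (19/3 - 4) · 7 = 49/6.
With the floor, consumers buy 1 units at 6, so CS = ½ · (19/3 - 6) · 1 = 1/6.
Change in consumer surplus = 1/6 - 49/6 = -8.

-8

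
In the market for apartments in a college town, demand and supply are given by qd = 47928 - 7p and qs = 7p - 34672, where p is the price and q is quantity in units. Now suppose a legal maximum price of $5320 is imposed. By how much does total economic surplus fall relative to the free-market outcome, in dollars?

Setting quantity demanded equal to quantity supplied, 47928 - 7p = 7p - 34672, gives p* = 5900 and q* = 6628.
Because the ceiling (5320) lies below the market-clearing price, it is binding.
At p = 5320: qd = 47928 - 7·5320 = 10688 and qs = 7·5320 - 34672 = 2568.
Quantity traded falls to 2568. At q = 2568 the demand price is (47928 - 2568)/7 = 6480 and the supply price is (34672 + 2568)/7 = 5320.
Deadweight loss = ½ · (6480 - 5320) · (6628 - 2568) = ½ · 1160 · 4060 = 2354800.

2354800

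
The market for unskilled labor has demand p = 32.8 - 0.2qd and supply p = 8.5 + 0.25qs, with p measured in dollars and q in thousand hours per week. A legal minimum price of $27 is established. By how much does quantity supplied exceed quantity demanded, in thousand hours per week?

45

Rearranging demand gives qd = 164 - 5p; rearranging supply gives qs = 4p - 34. Equilibrium: 164 - 5p = 4p - 34, so 198 = 9p and p* = 22, q* = 54.
Because the floor (27) lies above the market-clearing price, it is binding.
At p = 27: qd = 164 - 5·27 = 29 and qs = 4·27 - 34 = 74.
Surplus = qs - qd = 74 - 29 = 45.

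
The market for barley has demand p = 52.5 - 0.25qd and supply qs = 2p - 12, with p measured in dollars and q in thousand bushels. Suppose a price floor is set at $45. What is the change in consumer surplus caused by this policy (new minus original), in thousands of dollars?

Rearranging demand gives qd = 210 - 4p. Setting quantity demanded equal to quantity supplied, 210 - 4p = 2p - 12, gives p* = 37 and q* = 62.
Since 45 > 37, the floor is binding.
At p = 45: qd = 210 - 4·45 = 30 and qs = 2·45 - 12 = 78.
Consumer surplus without the control is ½ · (52.5 - 37) · 62 = 480.5.
With the floor, consumers buy 30 units at 45, so CS = ½ · (52.5 - 45) · 30 = 112.5.
Change in consumer surplus = 112.5 - 480.5 = -368.

-368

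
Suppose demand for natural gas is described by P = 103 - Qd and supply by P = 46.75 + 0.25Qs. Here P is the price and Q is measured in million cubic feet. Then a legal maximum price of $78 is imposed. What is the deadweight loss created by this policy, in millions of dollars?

0

Rearranging demand gives Qd = 103 - P; rearranging supply gives Qs = 4P - 187. Setting quantity demanded equal to quantity supplied, 103 - P = 4P - 187, gives P* = 58 and Q* = 45.
Since 78 is above P* = 58, the ceiling does not bind and the free-market outcome prevails.
Since the control does not bind, no trades are prevented and deadweight loss is zero.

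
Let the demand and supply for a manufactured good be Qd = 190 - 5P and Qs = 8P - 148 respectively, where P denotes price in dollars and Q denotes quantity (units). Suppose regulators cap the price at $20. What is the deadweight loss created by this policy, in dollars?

374.4

Equilibrium: 190 - 5P = 8P - 148, so 338 = 13P and P* = 26, Q* = 60.
The ceiling of 20 is below the equilibrium price 26, so it binds.
At P = 20: Qd = 190 - 5·20 = 90 and Qs = 8·20 - 148 = 12.
Quantity traded falls to 12. At Q = 12 the demand price is (190 - 12)/5 = 35.6 and the supply price is (148 + 12)/8 = 20.
Deadweight loss = ½ · (35.6 - 20) · (60 - 12) = ½ · 15.6 · 48 = 374.4.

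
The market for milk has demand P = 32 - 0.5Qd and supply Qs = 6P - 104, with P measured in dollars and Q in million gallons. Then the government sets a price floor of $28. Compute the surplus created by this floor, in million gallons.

56

Rearranging demand gives Qd = 64 - 2P. In a free market, 64 - 2P = 6P - 104 gives the equilibrium P* = 21, Q* = 22.
Since 28 > 21, the floor is binding.
At P = 28: Qd = 64 - 2·28 = 8 and Qs = 6·28 - 104 = 64.
Surplus = Qs - Qd = 64 - 8 = 56.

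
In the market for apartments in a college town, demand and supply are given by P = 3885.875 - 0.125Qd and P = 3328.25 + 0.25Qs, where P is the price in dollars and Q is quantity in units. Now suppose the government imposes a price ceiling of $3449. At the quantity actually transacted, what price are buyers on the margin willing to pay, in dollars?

3825.5

Rearranging demand gives Qd = 31087 - 8P; rearranging supply gives Qs = 4P - 13313. Equilibrium: 31087 - 8P = 4P - 13313, so 44400 = 12P and P* = 3700, Q* = 1487.
Because the ceiling (3449) lies below the market-clearing price, it is binding.
At P = 3449: Qd = 31087 - 8·3449 = 3495 and Qs = 4·3449 - 13313 = 483.
Only 483 units reach the market. On the demand curve, the marginal buyer's willingness to pay at Q = 483 is (31087 - 483)/8 = 3825.5.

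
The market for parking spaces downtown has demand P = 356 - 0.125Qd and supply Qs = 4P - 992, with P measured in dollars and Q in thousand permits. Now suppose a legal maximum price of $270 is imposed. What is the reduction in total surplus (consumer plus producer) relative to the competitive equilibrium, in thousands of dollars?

Rearranging demand gives Qd = 2848 - 8P. Without the control the market clears where 2848 - 8P = 4P - 992, i.e. P* = 320 and Q* = 288.
The ceiling of 270 is below the equilibrium price 320, so it binds.
At P = 270: Qd = 2848 - 8·270 = 688 and Qs = 4·270 - 992 = 88.
Quantity traded falls to 88. At Q = 88 the demand price is (2848 - 88)/8 = 345 and the supply price is (992 + 88)/4 = 270.
Deadweight loss = ½ · (345 - 270) · (288 - 88) = ½ · 75 · 200 = 7500.

7500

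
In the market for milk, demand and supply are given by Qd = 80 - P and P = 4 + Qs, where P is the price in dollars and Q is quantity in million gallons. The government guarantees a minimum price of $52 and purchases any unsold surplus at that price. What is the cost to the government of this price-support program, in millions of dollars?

1040

Rearranging supply gives Qs = P - 4. In a free market, 80 - P = P - 4 gives the equilibrium P* = 42, Q* = 38.
The floor of 52 is above the equilibrium price 42, so it binds.
At P = 52: Qd = 80 - 52 = 28 and Qs = 52 - 4 = 48.
Surplus = Qs - Qd = 20.
Government expenditure = surplus × support price = 20 × 52 = 1040.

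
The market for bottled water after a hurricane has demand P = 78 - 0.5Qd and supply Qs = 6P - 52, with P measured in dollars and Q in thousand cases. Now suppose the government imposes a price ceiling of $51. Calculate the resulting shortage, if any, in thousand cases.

Rearranging demand gives Qd = 156 - 2P. Without the control the market clears where 156 - 2P = 6P - 52, i.e. P* = 26 and Q* = 104.
The ceiling of 51 is above the equilibrium price 26, so it is not binding; the market clears at P* = 26, Q* = 104.
Since the control does not bind, there is no shortage.

0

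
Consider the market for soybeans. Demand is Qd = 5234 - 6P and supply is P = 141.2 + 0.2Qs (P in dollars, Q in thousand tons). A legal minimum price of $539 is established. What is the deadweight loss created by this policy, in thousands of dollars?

0

Rearranging supply gives Qs = 5P - 706. Without the control the market clears where 5234 - 6P = 5P - 706, i.e. P* = 540 and Q* = 1994.
The floor of 539 is below the equilibrium price 540, so it is not binding; the market clears at P* = 540, Q* = 1994.
Since the control does not bind, no trades are prevented and deadweight loss is zero.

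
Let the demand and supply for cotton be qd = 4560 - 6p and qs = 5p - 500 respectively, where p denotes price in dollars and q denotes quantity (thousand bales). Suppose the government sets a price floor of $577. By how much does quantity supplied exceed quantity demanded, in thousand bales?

1287

Without the control the market clears where 4560 - 6p = 5p - 500, i.e. p* = 460 and q* = 1800.
Since 577 > 460, the floor is binding.
At p = 577: qd = 4560 - 6·577 = 1098 and qs = 5·577 - 500 = 2385.
Surplus = qs - qd = 2385 - 1098 = 1287.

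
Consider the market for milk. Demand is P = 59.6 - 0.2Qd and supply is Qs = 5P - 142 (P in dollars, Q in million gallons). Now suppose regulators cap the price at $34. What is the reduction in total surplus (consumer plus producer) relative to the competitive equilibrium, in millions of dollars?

Rearranging demand gives Qd = 298 - 5P. Setting quantity demanded equal to quantity supplied, 298 - 5P = 5P - 142, gives P* = 44 and Q* = 78.
Because the ceiling (34) lies below the market-clearing price, it is binding.
At P = 34: Qd = 298 - 5·34 = 128 and Qs = 5·34 - 142 = 28.
Quantity traded falls to 28. At Q = 28 the demand price is (298 - 28)/5 = 54 and the supply price is (142 + 28)/5 = 34.
Deadweight loss = ½ · (54 - 34) · (78 - 28) = ½ · 20 · 50 = 500.

500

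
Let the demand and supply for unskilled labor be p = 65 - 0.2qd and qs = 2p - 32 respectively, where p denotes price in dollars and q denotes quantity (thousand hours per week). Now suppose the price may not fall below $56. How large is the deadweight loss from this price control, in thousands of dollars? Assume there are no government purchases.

Rearranging demand gives qd = 325 - 5p. Without the control the market clears where 325 - 5p = 2p - 32, i.e. p* = 51 and q* = 70.
The floor of 56 is above the equilibrium price 51, so it binds.
At p = 56: qd = 325 - 5·56 = 45 and qs = 2·56 - 32 = 80.
Quantity traded falls to 45. At q = 45 the demand price is (325 - 45)/5 = 56 and the supply price is (32 + 45)/2 = 38.5.
Deadweight loss = ½ · (56 - 38.5) · (70 - 45) = ½ · 17.5 · 25 = 218.75.

218.75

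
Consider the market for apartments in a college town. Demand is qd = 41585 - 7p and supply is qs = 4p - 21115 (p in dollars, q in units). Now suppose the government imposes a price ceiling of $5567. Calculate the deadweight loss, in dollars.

Equilibrium: 41585 - 7p = 4p - 21115, so 62700 = 11p and p* = 5700, q* = 1685.
Because the ceiling (5567) lies below the market-clearing price, it is binding.
At p = 5567: qd = 41585 - 7·5567 = 2616 and qs = 4·5567 - 21115 = 1153.
Quantity traded falls to 1153. At q = 1153 the demand price is (41585 - 1153)/7 = 5776 and the supply price is (21115 + 1153)/4 = 5567.
Deadweight loss = ½ · (5776 - 5567) · (1685 - 1153) = ½ · 209 · 532 = 55594.

55594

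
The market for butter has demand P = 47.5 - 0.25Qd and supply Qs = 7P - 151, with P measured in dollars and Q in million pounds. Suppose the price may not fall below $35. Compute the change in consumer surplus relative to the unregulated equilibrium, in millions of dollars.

-232

Rearranging demand gives Qd = 190 - 4P. Setting quantity demanded equal to quantity supplied, 190 - 4P = 7P - 151, gives P* = 31 and Q* = 66.
Since 35 > 31, the floor is binding.
At P = 35: Qd = 190 - 4·35 = 50 and Qs = 7·35 - 151 = 94.
Consumer surplus without the control is ½ · (47.5 - 31) · 66 = 544.5.
With the floor, consumers buy 50 units at 35, so CS = ½ · (47.5 - 35) · 50 = 312.5.
Change in consumer surplus = 312.5 - 544.5 = -232.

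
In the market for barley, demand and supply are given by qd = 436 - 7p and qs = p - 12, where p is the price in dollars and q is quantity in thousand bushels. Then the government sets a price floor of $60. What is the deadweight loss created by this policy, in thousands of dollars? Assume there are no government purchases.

448

Without the control the market clears where 436 - 7p = p - 12, i.e. p* = 56 and q* = 44.
Since 60 > 56, the floor is binding.
At p = 60: qd = 436 - 7·60 = 16 and qs = 60 - 12 = 48.
Quantity traded falls to 16. At q = 16 the demand price is (436 - 16)/7 = 60 and the supply price is 12 + 16 = 28.
Deadweight loss = ½ · (60 - 28) · (44 - 16) = ½ · 32 · 28 = 448.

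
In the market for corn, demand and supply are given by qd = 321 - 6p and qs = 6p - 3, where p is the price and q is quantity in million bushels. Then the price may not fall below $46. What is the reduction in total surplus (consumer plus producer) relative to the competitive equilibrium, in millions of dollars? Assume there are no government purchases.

In a free market, 321 - 6p = 6p - 3 gives the equilibrium p* = 27, q* = 159.
The floor of 46 is above the equilibrium price 27, so it binds.
At p = 46: qd = 321 - 6·46 = 45 and qs = 6·46 - 3 = 273.
Quantity traded falls to 45. At q = 45 the demand price is (321 - 45)/6 = 46 and the supply price is (3 + 45)/6 = 8.
Deadweight loss = ½ · (46 - 8) · (159 - 45) = ½ · 38 · 114 = 2166.

2166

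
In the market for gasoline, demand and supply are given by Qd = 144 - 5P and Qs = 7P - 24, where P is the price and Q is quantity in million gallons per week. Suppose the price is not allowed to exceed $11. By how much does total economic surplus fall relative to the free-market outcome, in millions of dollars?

75.6

Equilibrium: 144 - 5P = 7P - 24, so 168 = 12P and P* = 14, Q* = 74.
Because the ceiling (11) lies below the market-clearing price, it is binding.
At P = 11: Qd = 144 - 5·11 = 89 and Qs = 7·11 - 24 = 53.
Quantity traded falls to 53. At Q = 53 the demand price is (144 - 53)/5 = 18.2 and the supply price is (24 + 53)/7 = 11.
Deadweight loss = ½ · (18.2 - 11) · (74 - 53) = ½ · 7.2 · 21 = 75.6.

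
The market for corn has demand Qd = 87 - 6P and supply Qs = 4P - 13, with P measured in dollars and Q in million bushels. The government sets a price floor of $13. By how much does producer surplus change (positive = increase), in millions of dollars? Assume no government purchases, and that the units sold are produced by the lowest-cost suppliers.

Without the control the market clears where 87 - 6P = 4P - 13, i.e. P* = 10 and Q* = 27.
Since 13 > 10, the floor is binding.
At P = 13: Qd = 87 - 6·13 = 9 and Qs = 4·13 - 13 = 39.
Producer surplus without the control is ½ · (10 - 3.25) · 27 = 91.125.
With the floor, 9 units are sold at 13. The supply price at Q = 9 is 5.5, so PS = ½ · [(13 - 3.25) + (13 - 5.5)] · 9 = 77.625.
Change in producer surplus = 77.625 - 91.125 = -13.5.

-13.5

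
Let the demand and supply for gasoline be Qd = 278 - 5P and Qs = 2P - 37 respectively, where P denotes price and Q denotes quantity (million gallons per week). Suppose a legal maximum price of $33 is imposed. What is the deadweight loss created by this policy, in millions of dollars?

Equilibrium: 278 - 5P = 2P - 37, so 315 = 7P and P* = 45, Q* = 53.
The ceiling of 33 is below the equilibrium price 45, so it binds.
At P = 33: Qd = 278 - 5·33 = 113 and Qs = 2·33 - 37 = 29.
Quantity traded falls to 29. At Q = 29 the demand price is (278 - 29)/5 = 49.8 and the supply price is (37 + 29)/2 = 33.
Deadweight loss = ½ · (49.8 - 33) · (53 - 29) = ½ · 16.8 · 24 = 201.6.

201.6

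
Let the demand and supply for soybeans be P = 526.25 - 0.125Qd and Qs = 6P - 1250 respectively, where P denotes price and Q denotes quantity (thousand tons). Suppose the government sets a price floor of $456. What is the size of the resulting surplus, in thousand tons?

Rearranging demand gives Qd = 4210 - 8P. Without the control the market clears where 4210 - 8P = 6P - 1250, i.e. P* = 390 and Q* = 1090.
Because the floor (456) lies above the market-clearing price, it is binding.
At P = 456: Qd = 4210 - 8·456 = 562 and Qs = 6·456 - 1250 = 1486.
Surplus = Qs - Qd = 1486 - 562 = 924.

924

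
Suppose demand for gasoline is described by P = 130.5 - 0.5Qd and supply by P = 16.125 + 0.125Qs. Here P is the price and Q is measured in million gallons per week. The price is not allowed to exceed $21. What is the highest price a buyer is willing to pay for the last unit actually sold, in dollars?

111

Rearranging demand gives Qd = 261 - 2P; rearranging supply gives Qs = 8P - 129. Without the control the market clears where 261 - 2P = 8P - 129, i.e. P* = 39 and Q* = 183.
Because the ceiling (21) lies below the market-clearing price, it is binding.
At P = 21: Qd = 261 - 2·21 = 219 and Qs = 8·21 - 129 = 39.
Only 39 units reach the market. On the demand curve, the marginal buyer's willingness to pay at Q = 39 is (261 - 39)/2 = 111.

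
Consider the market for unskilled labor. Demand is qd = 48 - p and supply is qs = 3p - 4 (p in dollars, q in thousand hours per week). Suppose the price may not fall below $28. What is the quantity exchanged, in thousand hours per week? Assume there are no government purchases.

20

Setting quantity demanded equal to quantity supplied, 48 - p = 3p - 4, gives p* = 13 and q* = 35.
Since 28 > 13, the floor is binding.
At p = 28: qd = 48 - 28 = 20 and qs = 3·28 - 4 = 80.
The quantity actually transacted is the short side, demand: 20.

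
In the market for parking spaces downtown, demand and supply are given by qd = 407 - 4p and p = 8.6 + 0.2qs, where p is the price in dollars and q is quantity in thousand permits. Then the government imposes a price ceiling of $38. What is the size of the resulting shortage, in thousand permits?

Rearranging supply gives qs = 5p - 43. Without the control the market clears where 407 - 4p = 5p - 43, i.e. p* = 50 and q* = 207.
Since 38 < 50, the ceiling is binding.
At p = 38: qd = 407 - 4·38 = 255 and qs = 5·38 - 43 = 147.
Shortage = qd - qs = 255 - 147 = 108.

108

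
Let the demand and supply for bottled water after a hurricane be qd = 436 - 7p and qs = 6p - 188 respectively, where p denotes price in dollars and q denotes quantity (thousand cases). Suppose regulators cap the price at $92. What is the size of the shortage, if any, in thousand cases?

0

Setting quantity demanded equal to quantity supplied, 436 - 7p = 6p - 188, gives p* = 48 and q* = 100.
The ceiling of 92 is above the equilibrium price 48, so it is not binding; the market clears at p* = 48, q* = 100.
Since the control does not bind, there is no shortage.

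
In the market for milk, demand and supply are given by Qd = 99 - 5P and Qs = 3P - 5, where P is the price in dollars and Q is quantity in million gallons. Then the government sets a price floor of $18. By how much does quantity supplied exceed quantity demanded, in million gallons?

40

Equilibrium: 99 - 5P = 3P - 5, so 104 = 8P and P* = 13, Q* = 34.
Since 18 > 13, the floor is binding.
At P = 18: Qd = 99 - 5·18 = 9 and Qs = 3·18 - 5 = 49.
Surplus = Qs - Qd = 49 - 9 = 40.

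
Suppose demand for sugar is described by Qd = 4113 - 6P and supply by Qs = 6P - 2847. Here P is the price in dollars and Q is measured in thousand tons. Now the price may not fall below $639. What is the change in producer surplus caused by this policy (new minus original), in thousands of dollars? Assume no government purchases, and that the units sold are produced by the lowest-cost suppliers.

6018

In a free market, 4113 - 6P = 6P - 2847 gives the equilibrium P* = 580, Q* = 633.
The floor of 639 is above the equilibrium price 580, so it binds.
At P = 639: Qd = 4113 - 6·639 = 279 and Qs = 6·639 - 2847 = 987.
Producer surplus without the control is ½ · (580 - 474.5) · 633 = 33390.75.
With the floor, 279 units are sold at 639. The supply price at Q = 279 is 521, so PS = ½ · [(639 - 474.5) + (639 - 521)] · 279 = 39408.75.
Change in producer surplus = 39408.75 - 33390.75 = 6018.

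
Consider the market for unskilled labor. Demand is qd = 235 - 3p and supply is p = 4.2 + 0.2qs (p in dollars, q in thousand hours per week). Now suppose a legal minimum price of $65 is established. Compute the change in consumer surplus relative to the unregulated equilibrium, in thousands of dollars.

-2953.5

Rearranging supply gives qs = 5p - 21. Setting quantity demanded equal to quantity supplied, 235 - 3p = 5p - 21, gives p* = 32 and q* = 139.
The floor of 65 is above the equilibrium price 32, so it binds.
At p = 65: qd = 235 - 3·65 = 40 and qs = 5·65 - 21 = 304.
Consumer surplus without the control is ½ · (235/3 - 32) · 139 = 19321/6.
With the floor, consumers buy 40 units at 65, so CS = ½ · (235/3 - 65) · 40 = 800/3.
Change in consumer surplus = 800/3 - 19321/6 = -2953.5.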